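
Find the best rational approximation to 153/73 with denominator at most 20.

21/10

Expand x = 153/73 as a continued fraction with the Euclidean algorithm:
  153 = 2*73 + 7, so a_0 = 2.
  73 = 10*7 + 3, so a_1 = 10.
  7 = 2*3 + 1, so a_2 = 2.
  3 = 3*1 + 0, so a_3 = 3.
so x = [2; 10, 2, 3].
Convergents (p_i = a_i*p_{i-1} + p_{i-2}, q_i = a_i*q_{i-1} + q_{i-2} with p_{-2}=0, p_{-1}=1, q_{-2}=1, q_{-1}=0), until the denominator exceeds 20:
  i=0: a_0=2, p_0 = 2*1 + 0 = 2, q_0 = 2*0 + 1 = 1.
  i=1: a_1=10, p_1 = 10*2 + 1 = 21, q_1 = 10*1 + 0 = 10.
  i=2: a_2=2, p_2 = 2*21 + 2 = 44, q_2 = 2*10 + 1 = 21.
q_2 = 21 > 20, so the last convergent with denominator <= 20 is p_1/q_1 = 21/10.
The closest fraction with denominator <= 20 is either p_1/q_1 or the intermediate fraction (k*p_1 + p_0)/(k*q_1 + q_0) with the largest k >= 1 whose denominator stays <= 20; these approach x as k grows, and every other convergent or intermediate fraction in range is farther away.
Largest k: floor((20 - q_0)/q_1) = floor((20 - 1)/10) = 1.
That gives (1*21 + 2)/(1*10 + 1) = 23/11.
Compare the errors: |x - 21/10| = |153*10 - 21*73|/(73*10) = 3/730, and |x - 23/11| = |153*11 - 23*73|/(73*11) = 4/803.
Cross-multiplying, 3*803 = 2409 < 2920 = 4*730, so 3/730 is smaller: the convergent 21/10 is closer to x than 23/11.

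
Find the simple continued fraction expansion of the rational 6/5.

Run the Euclidean algorithm on 6 and 5; the successive quotients are the partial quotients a_0, a_1, ... (each step inverts the fractional part left over by the previous one):
  6 = 1*5 + 1, so a_0 = 1.
  5 = 5*1 + 0, so a_1 = 5.
The remainder reaches 0 after 2 divisions, so the expansion has 2 partial quotients, read off in order.

[1; 5]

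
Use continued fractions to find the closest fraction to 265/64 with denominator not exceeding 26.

29/7

Expand x = 265/64 as a continued fraction with the Euclidean algorithm:
  265 = 4*64 + 9, so a_0 = 4.
  64 = 7*9 + 1, so a_1 = 7.
  9 = 9*1 + 0, so a_2 = 9.
so x = [4; 7, 9].
Convergents (p_i = a_i*p_{i-1} + p_{i-2}, q_i = a_i*q_{i-1} + q_{i-2} with p_{-2}=0, p_{-1}=1, q_{-2}=1, q_{-1}=0), until the denominator exceeds 26:
  i=0: a_0=4, p_0 = 4*1 + 0 = 4, q_0 = 4*0 + 1 = 1.
  i=1: a_1=7, p_1 = 7*4 + 1 = 29, q_1 = 7*1 + 0 = 7.
  i=2: a_2=9, p_2 = 9*29 + 4 = 265, q_2 = 9*7 + 1 = 64.
q_2 = 64 > 26, so the last convergent with denominator <= 26 is p_1/q_1 = 29/7.
The closest fraction with denominator <= 26 is either p_1/q_1 or the intermediate fraction (k*p_1 + p_0)/(k*q_1 + q_0) with the largest k >= 1 whose denominator stays <= 26; these approach x as k grows, and every other convergent or intermediate fraction in range is farther away.
Largest k: floor((26 - q_0)/q_1) = floor((26 - 1)/7) = 3.
That gives (3*29 + 4)/(3*7 + 1) = 91/22.
Compare the errors: |x - 29/7| = |265*7 - 29*64|/(64*7) = 1/448, and |x - 91/22| = |265*22 - 91*64|/(64*22) = 6/1408.
Cross-multiplying, 1*1408 = 1408 < 2688 = 6*448, so 1/448 is smaller: the convergent 29/7 is closer to x than 91/22.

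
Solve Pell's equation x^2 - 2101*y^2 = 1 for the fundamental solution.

First expand sqrt(2101) as a continued fraction. With x_i = (sqrt(2101) + m_i)/d_i and (m_0, d_0) = (0, 1): a_0 = floor(sqrt(2101)) = 45, since 45^2 = 2025 <= 2101 < 2116 = 46^2.
Iterate m_{i+1} = d_i*a_i - m_i, d_{i+1} = (2101 - m_{i+1}^2)/d_i, a_{i+1} = floor((a_0 + m_{i+1})/d_{i+1}):
  m_1 = 1*45 - 0 = 45, d_1 = (2101 - 45^2)/1 = 76/1 = 76, a_1 = floor((45 + 45)/76) = 1.
  m_2 = 76*1 - 45 = 31, d_2 = (2101 - 31^2)/76 = 1140/76 = 15, a_2 = floor((45 + 31)/15) = 5.
  m_3 = 15*5 - 31 = 44, d_3 = (2101 - 44^2)/15 = 165/15 = 11, a_3 = floor((45 + 44)/11) = 8.
  m_4 = 11*8 - 44 = 44, d_4 = (2101 - 44^2)/11 = 165/11 = 15, a_4 = floor((45 + 44)/15) = 5.
  m_5 = 15*5 - 44 = 31, d_5 = (2101 - 31^2)/15 = 1140/15 = 76, a_5 = floor((45 + 31)/76) = 1.
  m_6 = 76*1 - 31 = 45, d_6 = (2101 - 45^2)/76 = 76/76 = 1, a_6 = floor((45 + 45)/1) = 90.
  m_7 = 1*90 - 45 = 45, d_7 = (2101 - 45^2)/1 = 76/1 = 76: (m_7, d_7) = (m_1, d_1) = (45, 76), so from here the quotients repeat a_1, ..., a_6; the period length is 6.
So sqrt(2101) = [45; (1, 5, 8, 5, 1, 90)] with period length k = 6.
k is even, so the fundamental solution of x^2 - 2101y^2 = 1 is (p_{k-1}, q_{k-1}) = (p_5, q_5); compute convergents through index 5.
Convergents (p_i = a_i*p_{i-1} + p_{i-2}, q_i = a_i*q_{i-1} + q_{i-2} with p_{-2}=0, p_{-1}=1, q_{-2}=1, q_{-1}=0):
  i=0: a_0=45, p_0 = 45*1 + 0 = 45, q_0 = 45*0 + 1 = 1.
  i=1: a_1=1, p_1 = 1*45 + 1 = 46, q_1 = 1*1 + 0 = 1.
  i=2: a_2=5, p_2 = 5*46 + 45 = 275, q_2 = 5*1 + 1 = 6.
  i=3: a_3=8, p_3 = 8*275 + 46 = 2246, q_3 = 8*6 + 1 = 49.
  i=4: a_4=5, p_4 = 5*2246 + 275 = 11505, q_4 = 5*49 + 6 = 251.
  i=5: a_5=1, p_5 = 1*11505 + 2246 = 13751, q_5 = 1*251 + 49 = 300.
Check: 13751^2 - 2101*300^2 = 189090001 - 189090000 = 1, so (x, y) = (13751, 300) solves the equation, and by the theorem it is the least positive solution.

(x, y) = (13751, 300)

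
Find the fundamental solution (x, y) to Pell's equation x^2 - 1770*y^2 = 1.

(x, y) = (589, 14)

First expand sqrt(1770) as a continued fraction. With x_i = (sqrt(1770) + m_i)/d_i and (m_0, d_0) = (0, 1): a_0 = floor(sqrt(1770)) = 42, since 42^2 = 1764 <= 1770 < 1849 = 43^2.
Iterate m_{i+1} = d_i*a_i - m_i, d_{i+1} = (1770 - m_{i+1}^2)/d_i, a_{i+1} = floor((a_0 + m_{i+1})/d_{i+1}):
  m_1 = 1*42 - 0 = 42, d_1 = (1770 - 42^2)/1 = 6/1 = 6, a_1 = floor((42 + 42)/6) = 14.
  m_2 = 6*14 - 42 = 42, d_2 = (1770 - 42^2)/6 = 6/6 = 1, a_2 = floor((42 + 42)/1) = 84.
  m_3 = 1*84 - 42 = 42, d_3 = (1770 - 42^2)/1 = 6/1 = 6: (m_3, d_3) = (m_1, d_1) = (42, 6), so from here the quotients repeat a_1, a_2; the period length is 2.
So sqrt(1770) = [42; (14, 84)] with period length k = 2.
k is even, so the fundamental solution of x^2 - 1770y^2 = 1 is (p_{k-1}, q_{k-1}) = (p_1, q_1); compute convergents through index 1.
Convergents (p_i = a_i*p_{i-1} + p_{i-2}, q_i = a_i*q_{i-1} + q_{i-2} with p_{-2}=0, p_{-1}=1, q_{-2}=1, q_{-1}=0):
  i=0: a_0=42, p_0 = 42*1 + 0 = 42, q_0 = 42*0 + 1 = 1.
  i=1: a_1=14, p_1 = 14*42 + 1 = 589, q_1 = 14*1 + 0 = 14.
Check: 589^2 - 1770*14^2 = 346921 - 346920 = 1, so (x, y) = (589, 14) solves the equation, and by the theorem it is the least positive solution.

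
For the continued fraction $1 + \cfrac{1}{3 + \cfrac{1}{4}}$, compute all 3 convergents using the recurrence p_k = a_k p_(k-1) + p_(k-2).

1/1, 4/3, 17/13

Using the convergent recurrence p_i = a_i*p_{i-1} + p_{i-2}, q_i = a_i*q_{i-1} + q_{i-2} with p_{-2}=0, p_{-1}=1, q_{-2}=1, q_{-1}=0:
  i=0: a_0=1, p_0 = 1*1 + 0 = 1, q_0 = 1*0 + 1 = 1.
  i=1: a_1=3, p_1 = 3*1 + 1 = 4, q_1 = 3*1 + 0 = 3.
  i=2: a_2=4, p_2 = 4*4 + 1 = 17, q_2 = 4*3 + 1 = 13.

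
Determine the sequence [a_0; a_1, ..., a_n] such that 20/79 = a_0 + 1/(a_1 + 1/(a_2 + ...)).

Run the Euclidean algorithm on 20 and 79; the successive quotients are the partial quotients a_0, a_1, ... (each step inverts the fractional part left over by the previous one):
  20 = 0*79 + 20, so a_0 = 0.
  79 = 3*20 + 19, so a_1 = 3.
  20 = 1*19 + 1, so a_2 = 1.
  19 = 19*1 + 0, so a_3 = 19.
The remainder reaches 0 after 4 divisions, so the expansion has 4 partial quotients, read off in order.

[0; 3, 1, 19]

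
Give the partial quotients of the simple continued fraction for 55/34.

[1; 1, 1, 1, 1, 1, 1, 2]

Run the Euclidean algorithm on 55 and 34; the successive quotients are the partial quotients a_0, a_1, ... (each step inverts the fractional part left over by the previous one):
  55 = 1*34 + 21, so a_0 = 1.
  34 = 1*21 + 13, so a_1 = 1.
  21 = 1*13 + 8, so a_2 = 1.
  13 = 1*8 + 5, so a_3 = 1.
  8 = 1*5 + 3, so a_4 = 1.
  5 = 1*3 + 2, so a_5 = 1.
  3 = 1*2 + 1, so a_6 = 1.
  2 = 2*1 + 0, so a_7 = 2.
The remainder reaches 0 after 8 divisions, so the expansion has 8 partial quotients, read off in order.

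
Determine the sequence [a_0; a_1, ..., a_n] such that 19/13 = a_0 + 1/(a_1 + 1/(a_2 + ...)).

[1; 2, 6]

Run the Euclidean algorithm on 19 and 13; the successive quotients are the partial quotients a_0, a_1, ... (each step inverts the fractional part left over by the previous one):
  19 = 1*13 + 6, so a_0 = 1.
  13 = 2*6 + 1, so a_1 = 2.
  6 = 6*1 + 0, so a_2 = 6.
The remainder reaches 0 after 3 divisions, so the expansion has 3 partial quotients, read off in order.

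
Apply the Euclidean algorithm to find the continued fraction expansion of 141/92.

Run the Euclidean algorithm on 141 and 92; the successive quotients are the partial quotients a_0, a_1, ... (each step inverts the fractional part left over by the previous one):
  141 = 1*92 + 49, so a_0 = 1.
  92 = 1*49 + 43, so a_1 = 1.
  49 = 1*43 + 6, so a_2 = 1.
  43 = 7*6 + 1, so a_3 = 7.
  6 = 6*1 + 0, so a_4 = 6.
The remainder reaches 0 after 5 divisions, so the expansion has 5 partial quotients, read off in order.

[1; 1, 1, 7, 6]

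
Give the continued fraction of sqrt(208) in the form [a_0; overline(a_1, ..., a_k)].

Write x_i = (sqrt(208) + m_i)/d_i with (m_0, d_0) = (0, 1). a_0 = floor(sqrt(208)) = 14, since 14^2 = 196 <= 208 < 225 = 15^2.
Iterate m_{i+1} = d_i*a_i - m_i, d_{i+1} = (208 - m_{i+1}^2)/d_i, a_{i+1} = floor((a_0 + m_{i+1})/d_{i+1}):
  m_1 = 1*14 - 0 = 14, d_1 = (208 - 14^2)/1 = 12/1 = 12, a_1 = floor((14 + 14)/12) = 2.
  m_2 = 12*2 - 14 = 10, d_2 = (208 - 10^2)/12 = 108/12 = 9, a_2 = floor((14 + 10)/9) = 2.
  m_3 = 9*2 - 10 = 8, d_3 = (208 - 8^2)/9 = 144/9 = 16, a_3 = floor((14 + 8)/16) = 1.
  m_4 = 16*1 - 8 = 8, d_4 = (208 - 8^2)/16 = 144/16 = 9, a_4 = floor((14 + 8)/9) = 2.
  m_5 = 9*2 - 8 = 10, d_5 = (208 - 10^2)/9 = 108/9 = 12, a_5 = floor((14 + 10)/12) = 2.
  m_6 = 12*2 - 10 = 14, d_6 = (208 - 14^2)/12 = 12/12 = 1, a_6 = floor((14 + 14)/1) = 28.
  m_7 = 1*28 - 14 = 14, d_7 = (208 - 14^2)/1 = 12/1 = 12: (m_7, d_7) = (m_1, d_1) = (14, 12), so from here the quotients repeat a_1, ..., a_6; the period length is 6.
Hence the expansion of sqrt(208) is a_0 = 14 followed by the repeating block 2, 2, 1, 2, 2, 28 (period 6).

[14; overline(2, 2, 1, 2, 2, 28)]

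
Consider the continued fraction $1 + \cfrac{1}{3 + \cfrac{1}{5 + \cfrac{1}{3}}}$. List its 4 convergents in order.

1/1, 4/3, 21/16, 67/51

Using the convergent recurrence p_i = a_i*p_{i-1} + p_{i-2}, q_i = a_i*q_{i-1} + q_{i-2} with p_{-2}=0, p_{-1}=1, q_{-2}=1, q_{-1}=0:
  i=0: a_0=1, p_0 = 1*1 + 0 = 1, q_0 = 1*0 + 1 = 1.
  i=1: a_1=3, p_1 = 3*1 + 1 = 4, q_1 = 3*1 + 0 = 3.
  i=2: a_2=5, p_2 = 5*4 + 1 = 21, q_2 = 5*3 + 1 = 16.
  i=3: a_3=3, p_3 = 3*21 + 4 = 67, q_3 = 3*16 + 3 = 51.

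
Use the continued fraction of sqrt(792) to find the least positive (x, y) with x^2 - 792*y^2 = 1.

(x, y) = (197, 7)

First expand sqrt(792) as a continued fraction. With x_i = (sqrt(792) + m_i)/d_i and (m_0, d_0) = (0, 1): a_0 = floor(sqrt(792)) = 28, since 28^2 = 784 <= 792 < 841 = 29^2.
Iterate m_{i+1} = d_i*a_i - m_i, d_{i+1} = (792 - m_{i+1}^2)/d_i, a_{i+1} = floor((a_0 + m_{i+1})/d_{i+1}):
  m_1 = 1*28 - 0 = 28, d_1 = (792 - 28^2)/1 = 8/1 = 8, a_1 = floor((28 + 28)/8) = 7.
  m_2 = 8*7 - 28 = 28, d_2 = (792 - 28^2)/8 = 8/8 = 1, a_2 = floor((28 + 28)/1) = 56.
  m_3 = 1*56 - 28 = 28, d_3 = (792 - 28^2)/1 = 8/1 = 8: (m_3, d_3) = (m_1, d_1) = (28, 8), so from here the quotients repeat a_1, a_2; the period length is 2.
So sqrt(792) = [28; (7, 56)] with period length k = 2.
k is even, so the fundamental solution of x^2 - 792y^2 = 1 is (p_{k-1}, q_{k-1}) = (p_1, q_1); compute convergents through index 1.
Convergents (p_i = a_i*p_{i-1} + p_{i-2}, q_i = a_i*q_{i-1} + q_{i-2} with p_{-2}=0, p_{-1}=1, q_{-2}=1, q_{-1}=0):
  i=0: a_0=28, p_0 = 28*1 + 0 = 28, q_0 = 28*0 + 1 = 1.
  i=1: a_1=7, p_1 = 7*28 + 1 = 197, q_1 = 7*1 + 0 = 7.
Check: 197^2 - 792*7^2 = 38809 - 38808 = 1, so (x, y) = (197, 7) solves the equation, and by the theorem it is the least positive solution.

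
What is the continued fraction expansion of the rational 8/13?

[0; 1, 1, 1, 1, 2]

Run the Euclidean algorithm on 8 and 13; the successive quotients are the partial quotients a_0, a_1, ... (each step inverts the fractional part left over by the previous one):
  8 = 0*13 + 8, so a_0 = 0.
  13 = 1*8 + 5, so a_1 = 1.
  8 = 1*5 + 3, so a_2 = 1.
  5 = 1*3 + 2, so a_3 = 1.
  3 = 1*2 + 1, so a_4 = 1.
  2 = 2*1 + 0, so a_5 = 2.
The remainder reaches 0 after 6 divisions, so the expansion has 6 partial quotients, read off in order.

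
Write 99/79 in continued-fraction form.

Run the Euclidean algorithm on 99 and 79; the successive quotients are the partial quotients a_0, a_1, ... (each step inverts the fractional part left over by the previous one):
  99 = 1*79 + 20, so a_0 = 1.
  79 = 3*20 + 19, so a_1 = 3.
  20 = 1*19 + 1, so a_2 = 1.
  19 = 19*1 + 0, so a_3 = 19.
The remainder reaches 0 after 4 divisions, so the expansion has 4 partial quotients, read off in order.

[1; 3, 1, 19]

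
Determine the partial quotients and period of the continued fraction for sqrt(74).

Write x_i = (sqrt(74) + m_i)/d_i with (m_0, d_0) = (0, 1). a_0 = floor(sqrt(74)) = 8, since 8^2 = 64 <= 74 < 81 = 9^2.
Iterate m_{i+1} = d_i*a_i - m_i, d_{i+1} = (74 - m_{i+1}^2)/d_i, a_{i+1} = floor((a_0 + m_{i+1})/d_{i+1}):
  m_1 = 1*8 - 0 = 8, d_1 = (74 - 8^2)/1 = 10/1 = 10, a_1 = floor((8 + 8)/10) = 1.
  m_2 = 10*1 - 8 = 2, d_2 = (74 - 2^2)/10 = 70/10 = 7, a_2 = floor((8 + 2)/7) = 1.
  m_3 = 7*1 - 2 = 5, d_3 = (74 - 5^2)/7 = 49/7 = 7, a_3 = floor((8 + 5)/7) = 1.
  m_4 = 7*1 - 5 = 2, d_4 = (74 - 2^2)/7 = 70/7 = 10, a_4 = floor((8 + 2)/10) = 1.
  m_5 = 10*1 - 2 = 8, d_5 = (74 - 8^2)/10 = 10/10 = 1, a_5 = floor((8 + 8)/1) = 16.
  m_6 = 1*16 - 8 = 8, d_6 = (74 - 8^2)/1 = 10/1 = 10: (m_6, d_6) = (m_1, d_1) = (8, 10), so from here the quotients repeat a_1, ..., a_5; the period length is 5.
Hence the expansion of sqrt(74) is a_0 = 8 followed by the repeating block 1, 1, 1, 1, 16 (period 5).

[8; (1, 1, 1, 1, 16)]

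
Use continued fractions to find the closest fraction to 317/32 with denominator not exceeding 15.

109/11

Expand x = 317/32 as a continued fraction with the Euclidean algorithm:
  317 = 9*32 + 29, so a_0 = 9.
  32 = 1*29 + 3, so a_1 = 1.
  29 = 9*3 + 2, so a_2 = 9.
  3 = 1*2 + 1, so a_3 = 1.
  2 = 2*1 + 0, so a_4 = 2.
so x = [9; 1, 9, 1, 2].
Convergents (p_i = a_i*p_{i-1} + p_{i-2}, q_i = a_i*q_{i-1} + q_{i-2} with p_{-2}=0, p_{-1}=1, q_{-2}=1, q_{-1}=0), until the denominator exceeds 15:
  i=0: a_0=9, p_0 = 9*1 + 0 = 9, q_0 = 9*0 + 1 = 1.
  i=1: a_1=1, p_1 = 1*9 + 1 = 10, q_1 = 1*1 + 0 = 1.
  i=2: a_2=9, p_2 = 9*10 + 9 = 99, q_2 = 9*1 + 1 = 10.
  i=3: a_3=1, p_3 = 1*99 + 10 = 109, q_3 = 1*10 + 1 = 11.
  i=4: a_4=2, p_4 = 2*109 + 99 = 317, q_4 = 2*11 + 10 = 32.
q_4 = 32 > 15, so the last convergent with denominator <= 15 is p_3/q_3 = 109/11.
The closest fraction with denominator <= 15 is either p_3/q_3 or the intermediate fraction (k*p_3 + p_2)/(k*q_3 + q_2) with the largest k >= 1 whose denominator stays <= 15; these approach x as k grows, and every other convergent or intermediate fraction in range is farther away.
Largest k: floor((15 - q_2)/q_3) = floor((15 - 10)/11) = 0.
Since k = 0, no intermediate fraction beyond p_3/q_3 has denominator <= 15, so the convergent 109/11 is the closest (its error is |317*11 - 109*32|/(32*11) = 1/352).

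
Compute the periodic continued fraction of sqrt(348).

Write x_i = (sqrt(348) + m_i)/d_i with (m_0, d_0) = (0, 1). a_0 = floor(sqrt(348)) = 18, since 18^2 = 324 <= 348 < 361 = 19^2.
Iterate m_{i+1} = d_i*a_i - m_i, d_{i+1} = (348 - m_{i+1}^2)/d_i, a_{i+1} = floor((a_0 + m_{i+1})/d_{i+1}):
  m_1 = 1*18 - 0 = 18, d_1 = (348 - 18^2)/1 = 24/1 = 24, a_1 = floor((18 + 18)/24) = 1.
  m_2 = 24*1 - 18 = 6, d_2 = (348 - 6^2)/24 = 312/24 = 13, a_2 = floor((18 + 6)/13) = 1.
  m_3 = 13*1 - 6 = 7, d_3 = (348 - 7^2)/13 = 299/13 = 23, a_3 = floor((18 + 7)/23) = 1.
  m_4 = 23*1 - 7 = 16, d_4 = (348 - 16^2)/23 = 92/23 = 4, a_4 = floor((18 + 16)/4) = 8.
  m_5 = 4*8 - 16 = 16, d_5 = (348 - 16^2)/4 = 92/4 = 23, a_5 = floor((18 + 16)/23) = 1.
  m_6 = 23*1 - 16 = 7, d_6 = (348 - 7^2)/23 = 299/23 = 13, a_6 = floor((18 + 7)/13) = 1.
  m_7 = 13*1 - 7 = 6, d_7 = (348 - 6^2)/13 = 312/13 = 24, a_7 = floor((18 + 6)/24) = 1.
  m_8 = 24*1 - 6 = 18, d_8 = (348 - 18^2)/24 = 24/24 = 1, a_8 = floor((18 + 18)/1) = 36.
  m_9 = 1*36 - 18 = 18, d_9 = (348 - 18^2)/1 = 24/1 = 24: (m_9, d_9) = (m_1, d_1) = (18, 24), so from here the quotients repeat a_1, ..., a_8; the period length is 8.
Hence the expansion of sqrt(348) is a_0 = 18 followed by the repeating block 1, 1, 1, 8, 1, 1, 1, 36 (period 8).

[18; (1, 1, 1, 8, 1, 1, 1, 36)]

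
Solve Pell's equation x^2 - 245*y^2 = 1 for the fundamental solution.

First expand sqrt(245) as a continued fraction. With x_i = (sqrt(245) + m_i)/d_i and (m_0, d_0) = (0, 1): a_0 = floor(sqrt(245)) = 15, since 15^2 = 225 <= 245 < 256 = 16^2.
Iterate m_{i+1} = d_i*a_i - m_i, d_{i+1} = (245 - m_{i+1}^2)/d_i, a_{i+1} = floor((a_0 + m_{i+1})/d_{i+1}):
  m_1 = 1*15 - 0 = 15, d_1 = (245 - 15^2)/1 = 20/1 = 20, a_1 = floor((15 + 15)/20) = 1.
  m_2 = 20*1 - 15 = 5, d_2 = (245 - 5^2)/20 = 220/20 = 11, a_2 = floor((15 + 5)/11) = 1.
  m_3 = 11*1 - 5 = 6, d_3 = (245 - 6^2)/11 = 209/11 = 19, a_3 = floor((15 + 6)/19) = 1.
  m_4 = 19*1 - 6 = 13, d_4 = (245 - 13^2)/19 = 76/19 = 4, a_4 = floor((15 + 13)/4) = 7.
  m_5 = 4*7 - 13 = 15, d_5 = (245 - 15^2)/4 = 20/4 = 5, a_5 = floor((15 + 15)/5) = 6.
  m_6 = 5*6 - 15 = 15, d_6 = (245 - 15^2)/5 = 20/5 = 4, a_6 = floor((15 + 15)/4) = 7.
  m_7 = 4*7 - 15 = 13, d_7 = (245 - 13^2)/4 = 76/4 = 19, a_7 = floor((15 + 13)/19) = 1.
  m_8 = 19*1 - 13 = 6, d_8 = (245 - 6^2)/19 = 209/19 = 11, a_8 = floor((15 + 6)/11) = 1.
  m_9 = 11*1 - 6 = 5, d_9 = (245 - 5^2)/11 = 220/11 = 20, a_9 = floor((15 + 5)/20) = 1.
  m_10 = 20*1 - 5 = 15, d_10 = (245 - 15^2)/20 = 20/20 = 1, a_10 = floor((15 + 15)/1) = 30.
  m_11 = 1*30 - 15 = 15, d_11 = (245 - 15^2)/1 = 20/1 = 20: (m_11, d_11) = (m_1, d_1) = (15, 20), so from here the quotients repeat a_1, ..., a_10; the period length is 10.
So sqrt(245) = [15; (1, 1, 1, 7, 6, 7, 1, 1, 1, 30)] with period length k = 10.
k is even, so the fundamental solution of x^2 - 245y^2 = 1 is (p_{k-1}, q_{k-1}) = (p_9, q_9); compute convergents through index 9.
Convergents (p_i = a_i*p_{i-1} + p_{i-2}, q_i = a_i*q_{i-1} + q_{i-2} with p_{-2}=0, p_{-1}=1, q_{-2}=1, q_{-1}=0):
  i=0: a_0=15, p_0 = 15*1 + 0 = 15, q_0 = 15*0 + 1 = 1.
  i=1: a_1=1, p_1 = 1*15 + 1 = 16, q_1 = 1*1 + 0 = 1.
  i=2: a_2=1, p_2 = 1*16 + 15 = 31, q_2 = 1*1 + 1 = 2.
  i=3: a_3=1, p_3 = 1*31 + 16 = 47, q_3 = 1*2 + 1 = 3.
  i=4: a_4=7, p_4 = 7*47 + 31 = 360, q_4 = 7*3 + 2 = 23.
  i=5: a_5=6, p_5 = 6*360 + 47 = 2207, q_5 = 6*23 + 3 = 141.
  i=6: a_6=7, p_6 = 7*2207 + 360 = 15809, q_6 = 7*141 + 23 = 1010.
  i=7: a_7=1, p_7 = 1*15809 + 2207 = 18016, q_7 = 1*1010 + 141 = 1151.
  i=8: a_8=1, p_8 = 1*18016 + 15809 = 33825, q_8 = 1*1151 + 1010 = 2161.
  i=9: a_9=1, p_9 = 1*33825 + 18016 = 51841, q_9 = 1*2161 + 1151 = 3312.
Check: 51841^2 - 245*3312^2 = 2687489281 - 2687489280 = 1, so (x, y) = (51841, 3312) solves the equation, and by the theorem it is the least positive solution.

(x, y) = (51841, 3312)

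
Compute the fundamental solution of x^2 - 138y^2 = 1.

(x, y) = (47, 4)

First expand sqrt(138) as a continued fraction. With x_i = (sqrt(138) + m_i)/d_i and (m_0, d_0) = (0, 1): a_0 = floor(sqrt(138)) = 11, since 11^2 = 121 <= 138 < 144 = 12^2.
Iterate m_{i+1} = d_i*a_i - m_i, d_{i+1} = (138 - m_{i+1}^2)/d_i, a_{i+1} = floor((a_0 + m_{i+1})/d_{i+1}):
  m_1 = 1*11 - 0 = 11, d_1 = (138 - 11^2)/1 = 17/1 = 17, a_1 = floor((11 + 11)/17) = 1.
  m_2 = 17*1 - 11 = 6, d_2 = (138 - 6^2)/17 = 102/17 = 6, a_2 = floor((11 + 6)/6) = 2.
  m_3 = 6*2 - 6 = 6, d_3 = (138 - 6^2)/6 = 102/6 = 17, a_3 = floor((11 + 6)/17) = 1.
  m_4 = 17*1 - 6 = 11, d_4 = (138 - 11^2)/17 = 17/17 = 1, a_4 = floor((11 + 11)/1) = 22.
  m_5 = 1*22 - 11 = 11, d_5 = (138 - 11^2)/1 = 17/1 = 17: (m_5, d_5) = (m_1, d_1) = (11, 17), so from here the quotients repeat a_1, ..., a_4; the period length is 4.
So sqrt(138) = [11; (1, 2, 1, 22)] with period length k = 4.
k is even, so the fundamental solution of x^2 - 138y^2 = 1 is (p_{k-1}, q_{k-1}) = (p_3, q_3); compute convergents through index 3.
Convergents (p_i = a_i*p_{i-1} + p_{i-2}, q_i = a_i*q_{i-1} + q_{i-2} with p_{-2}=0, p_{-1}=1, q_{-2}=1, q_{-1}=0):
  i=0: a_0=11, p_0 = 11*1 + 0 = 11, q_0 = 11*0 + 1 = 1.
  i=1: a_1=1, p_1 = 1*11 + 1 = 12, q_1 = 1*1 + 0 = 1.
  i=2: a_2=2, p_2 = 2*12 + 11 = 35, q_2 = 2*1 + 1 = 3.
  i=3: a_3=1, p_3 = 1*35 + 12 = 47, q_3 = 1*3 + 1 = 4.
Check: 47^2 - 138*4^2 = 2209 - 2208 = 1, so (x, y) = (47, 4) solves the equation, and by the theorem it is the least positive solution.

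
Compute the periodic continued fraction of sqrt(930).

[30; (2, 60)]

Write x_i = (sqrt(930) + m_i)/d_i with (m_0, d_0) = (0, 1). a_0 = floor(sqrt(930)) = 30, since 30^2 = 900 <= 930 < 961 = 31^2.
Iterate m_{i+1} = d_i*a_i - m_i, d_{i+1} = (930 - m_{i+1}^2)/d_i, a_{i+1} = floor((a_0 + m_{i+1})/d_{i+1}):
  m_1 = 1*30 - 0 = 30, d_1 = (930 - 30^2)/1 = 30/1 = 30, a_1 = floor((30 + 30)/30) = 2.
  m_2 = 30*2 - 30 = 30, d_2 = (930 - 30^2)/30 = 30/30 = 1, a_2 = floor((30 + 30)/1) = 60.
  m_3 = 1*60 - 30 = 30, d_3 = (930 - 30^2)/1 = 30/1 = 30: (m_3, d_3) = (m_1, d_1) = (30, 30), so from here the quotients repeat a_1, a_2; the period length is 2.
Hence the expansion of sqrt(930) is a_0 = 30 followed by the repeating block 2, 60 (period 2).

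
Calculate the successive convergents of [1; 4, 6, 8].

1/1, 5/4, 31/25, 253/204

Using the convergent recurrence p_i = a_i*p_{i-1} + p_{i-2}, q_i = a_i*q_{i-1} + q_{i-2} with p_{-2}=0, p_{-1}=1, q_{-2}=1, q_{-1}=0:
  i=0: a_0=1, p_0 = 1*1 + 0 = 1, q_0 = 1*0 + 1 = 1.
  i=1: a_1=4, p_1 = 4*1 + 1 = 5, q_1 = 4*1 + 0 = 4.
  i=2: a_2=6, p_2 = 6*5 + 1 = 31, q_2 = 6*4 + 1 = 25.
  i=3: a_3=8, p_3 = 8*31 + 5 = 253, q_3 = 8*25 + 4 = 204.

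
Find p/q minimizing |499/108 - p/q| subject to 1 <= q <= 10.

Expand x = 499/108 as a continued fraction with the Euclidean algorithm:
  499 = 4*108 + 67, so a_0 = 4.
  108 = 1*67 + 41, so a_1 = 1.
  67 = 1*41 + 26, so a_2 = 1.
  41 = 1*26 + 15, so a_3 = 1.
  26 = 1*15 + 11, so a_4 = 1.
  15 = 1*11 + 4, so a_5 = 1.
  11 = 2*4 + 3, so a_6 = 2.
  4 = 1*3 + 1, so a_7 = 1.
  3 = 3*1 + 0, so a_8 = 3.
so x = [4; 1, 1, 1, 1, 1, 2, 1, 3].
Convergents (p_i = a_i*p_{i-1} + p_{i-2}, q_i = a_i*q_{i-1} + q_{i-2} with p_{-2}=0, p_{-1}=1, q_{-2}=1, q_{-1}=0), until the denominator exceeds 10:
  i=0: a_0=4, p_0 = 4*1 + 0 = 4, q_0 = 4*0 + 1 = 1.
  i=1: a_1=1, p_1 = 1*4 + 1 = 5, q_1 = 1*1 + 0 = 1.
  i=2: a_2=1, p_2 = 1*5 + 4 = 9, q_2 = 1*1 + 1 = 2.
  i=3: a_3=1, p_3 = 1*9 + 5 = 14, q_3 = 1*2 + 1 = 3.
  i=4: a_4=1, p_4 = 1*14 + 9 = 23, q_4 = 1*3 + 2 = 5.
  i=5: a_5=1, p_5 = 1*23 + 14 = 37, q_5 = 1*5 + 3 = 8.
  i=6: a_6=2, p_6 = 2*37 + 23 = 97, q_6 = 2*8 + 5 = 21.
q_6 = 21 > 10, so the last convergent with denominator <= 10 is p_5/q_5 = 37/8.
The closest fraction with denominator <= 10 is either p_5/q_5 or the intermediate fraction (k*p_5 + p_4)/(k*q_5 + q_4) with the largest k >= 1 whose denominator stays <= 10; these approach x as k grows, and every other convergent or intermediate fraction in range is farther away.
Largest k: floor((10 - q_4)/q_5) = floor((10 - 5)/8) = 0.
Since k = 0, no intermediate fraction beyond p_5/q_5 has denominator <= 10, so the convergent 37/8 is the closest (its error is |499*8 - 37*108|/(108*8) = 4/864).

37/8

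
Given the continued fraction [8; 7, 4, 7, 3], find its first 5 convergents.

8/1, 57/7, 236/29, 1709/210, 5363/659

Using the convergent recurrence p_i = a_i*p_{i-1} + p_{i-2}, q_i = a_i*q_{i-1} + q_{i-2} with p_{-2}=0, p_{-1}=1, q_{-2}=1, q_{-1}=0:
  i=0: a_0=8, p_0 = 8*1 + 0 = 8, q_0 = 8*0 + 1 = 1.
  i=1: a_1=7, p_1 = 7*8 + 1 = 57, q_1 = 7*1 + 0 = 7.
  i=2: a_2=4, p_2 = 4*57 + 8 = 236, q_2 = 4*7 + 1 = 29.
  i=3: a_3=7, p_3 = 7*236 + 57 = 1709, q_3 = 7*29 + 7 = 210.
  i=4: a_4=3, p_4 = 3*1709 + 236 = 5363, q_4 = 3*210 + 29 = 659.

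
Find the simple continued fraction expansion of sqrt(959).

Write x_i = (sqrt(959) + m_i)/d_i with (m_0, d_0) = (0, 1). a_0 = floor(sqrt(959)) = 30, since 30^2 = 900 <= 959 < 961 = 31^2.
Iterate m_{i+1} = d_i*a_i - m_i, d_{i+1} = (959 - m_{i+1}^2)/d_i, a_{i+1} = floor((a_0 + m_{i+1})/d_{i+1}):
  m_1 = 1*30 - 0 = 30, d_1 = (959 - 30^2)/1 = 59/1 = 59, a_1 = floor((30 + 30)/59) = 1.
  m_2 = 59*1 - 30 = 29, d_2 = (959 - 29^2)/59 = 118/59 = 2, a_2 = floor((30 + 29)/2) = 29.
  m_3 = 2*29 - 29 = 29, d_3 = (959 - 29^2)/2 = 118/2 = 59, a_3 = floor((30 + 29)/59) = 1.
  m_4 = 59*1 - 29 = 30, d_4 = (959 - 30^2)/59 = 59/59 = 1, a_4 = floor((30 + 30)/1) = 60.
  m_5 = 1*60 - 30 = 30, d_5 = (959 - 30^2)/1 = 59/1 = 59: (m_5, d_5) = (m_1, d_1) = (30, 59), so from here the quotients repeat a_1, ..., a_4; the period length is 4.
Hence the expansion of sqrt(959) is a_0 = 30 followed by the repeating block 1, 29, 1, 60 (period 4).

[30; (1, 29, 1, 60)]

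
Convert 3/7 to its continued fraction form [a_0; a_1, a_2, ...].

[0; 2, 3]

Run the Euclidean algorithm on 3 and 7; the successive quotients are the partial quotients a_0, a_1, ... (each step inverts the fractional part left over by the previous one):
  3 = 0*7 + 3, so a_0 = 0.
  7 = 2*3 + 1, so a_1 = 2.
  3 = 3*1 + 0, so a_2 = 3.
The remainder reaches 0 after 3 divisions, so the expansion has 3 partial quotients, read off in order.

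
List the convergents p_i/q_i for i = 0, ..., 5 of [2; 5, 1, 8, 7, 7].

2/1, 11/5, 13/6, 115/53, 818/377, 5841/2692

Using the convergent recurrence p_i = a_i*p_{i-1} + p_{i-2}, q_i = a_i*q_{i-1} + q_{i-2} with p_{-2}=0, p_{-1}=1, q_{-2}=1, q_{-1}=0:
  i=0: a_0=2, p_0 = 2*1 + 0 = 2, q_0 = 2*0 + 1 = 1.
  i=1: a_1=5, p_1 = 5*2 + 1 = 11, q_1 = 5*1 + 0 = 5.
  i=2: a_2=1, p_2 = 1*11 + 2 = 13, q_2 = 1*5 + 1 = 6.
  i=3: a_3=8, p_3 = 8*13 + 11 = 115, q_3 = 8*6 + 5 = 53.
  i=4: a_4=7, p_4 = 7*115 + 13 = 818, q_4 = 7*53 + 6 = 377.
  i=5: a_5=7, p_5 = 7*818 + 115 = 5841, q_5 = 7*377 + 53 = 2692.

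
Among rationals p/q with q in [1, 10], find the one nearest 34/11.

Expand x = 34/11 as a continued fraction with the Euclidean algorithm:
  34 = 3*11 + 1, so a_0 = 3.
  11 = 11*1 + 0, so a_1 = 11.
so x = [3; 11].
Convergents (p_i = a_i*p_{i-1} + p_{i-2}, q_i = a_i*q_{i-1} + q_{i-2} with p_{-2}=0, p_{-1}=1, q_{-2}=1, q_{-1}=0), until the denominator exceeds 10:
  i=0: a_0=3, p_0 = 3*1 + 0 = 3, q_0 = 3*0 + 1 = 1.
  i=1: a_1=11, p_1 = 11*3 + 1 = 34, q_1 = 11*1 + 0 = 11.
q_1 = 11 > 10, so the last convergent with denominator <= 10 is p_0/q_0 = 3/1.
The closest fraction with denominator <= 10 is either p_0/q_0 or the intermediate fraction (k*p_0 + p_{-1})/(k*q_0 + q_{-1}) with the largest k >= 1 whose denominator stays <= 10; these approach x as k grows, and every other convergent or intermediate fraction in range is farther away.
Largest k: floor((10 - q_{-1})/q_0) = floor((10 - 0)/1) = 10 (using the seeds p_{-1} = 1, q_{-1} = 0).
That gives (10*3 + 1)/(10*1 + 0) = 31/10.
Compare the errors: |x - 3/1| = |34*1 - 3*11|/(11*1) = 1/11, and |x - 31/10| = |34*10 - 31*11|/(11*10) = 1/110.
Cross-multiplying, 1*11 = 11 < 110 = 1*110, so 1/110 is smaller: the intermediate fraction 31/10 is closer to x than 3/1.

31/10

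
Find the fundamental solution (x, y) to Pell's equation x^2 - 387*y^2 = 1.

First expand sqrt(387) as a continued fraction. With x_i = (sqrt(387) + m_i)/d_i and (m_0, d_0) = (0, 1): a_0 = floor(sqrt(387)) = 19, since 19^2 = 361 <= 387 < 400 = 20^2.
Iterate m_{i+1} = d_i*a_i - m_i, d_{i+1} = (387 - m_{i+1}^2)/d_i, a_{i+1} = floor((a_0 + m_{i+1})/d_{i+1}):
  m_1 = 1*19 - 0 = 19, d_1 = (387 - 19^2)/1 = 26/1 = 26, a_1 = floor((19 + 19)/26) = 1.
  m_2 = 26*1 - 19 = 7, d_2 = (387 - 7^2)/26 = 338/26 = 13, a_2 = floor((19 + 7)/13) = 2.
  m_3 = 13*2 - 7 = 19, d_3 = (387 - 19^2)/13 = 26/13 = 2, a_3 = floor((19 + 19)/2) = 19.
  m_4 = 2*19 - 19 = 19, d_4 = (387 - 19^2)/2 = 26/2 = 13, a_4 = floor((19 + 19)/13) = 2.
  m_5 = 13*2 - 19 = 7, d_5 = (387 - 7^2)/13 = 338/13 = 26, a_5 = floor((19 + 7)/26) = 1.
  m_6 = 26*1 - 7 = 19, d_6 = (387 - 19^2)/26 = 26/26 = 1, a_6 = floor((19 + 19)/1) = 38.
  m_7 = 1*38 - 19 = 19, d_7 = (387 - 19^2)/1 = 26/1 = 26: (m_7, d_7) = (m_1, d_1) = (19, 26), so from here the quotients repeat a_1, ..., a_6; the period length is 6.
So sqrt(387) = [19; (1, 2, 19, 2, 1, 38)] with period length k = 6.
k is even, so the fundamental solution of x^2 - 387y^2 = 1 is (p_{k-1}, q_{k-1}) = (p_5, q_5); compute convergents through index 5.
Convergents (p_i = a_i*p_{i-1} + p_{i-2}, q_i = a_i*q_{i-1} + q_{i-2} with p_{-2}=0, p_{-1}=1, q_{-2}=1, q_{-1}=0):
  i=0: a_0=19, p_0 = 19*1 + 0 = 19, q_0 = 19*0 + 1 = 1.
  i=1: a_1=1, p_1 = 1*19 + 1 = 20, q_1 = 1*1 + 0 = 1.
  i=2: a_2=2, p_2 = 2*20 + 19 = 59, q_2 = 2*1 + 1 = 3.
  i=3: a_3=19, p_3 = 19*59 + 20 = 1141, q_3 = 19*3 + 1 = 58.
  i=4: a_4=2, p_4 = 2*1141 + 59 = 2341, q_4 = 2*58 + 3 = 119.
  i=5: a_5=1, p_5 = 1*2341 + 1141 = 3482, q_5 = 1*119 + 58 = 177.
Check: 3482^2 - 387*177^2 = 12124324 - 12124323 = 1, so (x, y) = (3482, 177) solves the equation, and by the theorem it is the least positive solution.

(x, y) = (3482, 177)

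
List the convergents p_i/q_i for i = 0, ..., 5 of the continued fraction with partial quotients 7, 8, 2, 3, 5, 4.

Using the convergent recurrence p_i = a_i*p_{i-1} + p_{i-2}, q_i = a_i*q_{i-1} + q_{i-2} with p_{-2}=0, p_{-1}=1, q_{-2}=1, q_{-1}=0:
  i=0: a_0=7, p_0 = 7*1 + 0 = 7, q_0 = 7*0 + 1 = 1.
  i=1: a_1=8, p_1 = 8*7 + 1 = 57, q_1 = 8*1 + 0 = 8.
  i=2: a_2=2, p_2 = 2*57 + 7 = 121, q_2 = 2*8 + 1 = 17.
  i=3: a_3=3, p_3 = 3*121 + 57 = 420, q_3 = 3*17 + 8 = 59.
  i=4: a_4=5, p_4 = 5*420 + 121 = 2221, q_4 = 5*59 + 17 = 312.
  i=5: a_5=4, p_5 = 4*2221 + 420 = 9304, q_5 = 4*312 + 59 = 1307.

7/1, 57/8, 121/17, 420/59, 2221/312, 9304/1307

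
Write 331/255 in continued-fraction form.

Run the Euclidean algorithm on 331 and 255; the successive quotients are the partial quotients a_0, a_1, ... (each step inverts the fractional part left over by the previous one):
  331 = 1*255 + 76, so a_0 = 1.
  255 = 3*76 + 27, so a_1 = 3.
  76 = 2*27 + 22, so a_2 = 2.
  27 = 1*22 + 5, so a_3 = 1.
  22 = 4*5 + 2, so a_4 = 4.
  5 = 2*2 + 1, so a_5 = 2.
  2 = 2*1 + 0, so a_6 = 2.
The remainder reaches 0 after 7 divisions, so the expansion has 7 partial quotients, read off in order.

[1; 3, 2, 1, 4, 2, 2]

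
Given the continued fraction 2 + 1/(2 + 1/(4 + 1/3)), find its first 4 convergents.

Using the convergent recurrence p_i = a_i*p_{i-1} + p_{i-2}, q_i = a_i*q_{i-1} + q_{i-2} with p_{-2}=0, p_{-1}=1, q_{-2}=1, q_{-1}=0:
  i=0: a_0=2, p_0 = 2*1 + 0 = 2, q_0 = 2*0 + 1 = 1.
  i=1: a_1=2, p_1 = 2*2 + 1 = 5, q_1 = 2*1 + 0 = 2.
  i=2: a_2=4, p_2 = 4*5 + 2 = 22, q_2 = 4*2 + 1 = 9.
  i=3: a_3=3, p_3 = 3*22 + 5 = 71, q_3 = 3*9 + 2 = 29.

2/1, 5/2, 22/9, 71/29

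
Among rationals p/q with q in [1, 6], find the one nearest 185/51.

Expand x = 185/51 as a continued fraction with the Euclidean algorithm:
  185 = 3*51 + 32, so a_0 = 3.
  51 = 1*32 + 19, so a_1 = 1.
  32 = 1*19 + 13, so a_2 = 1.
  19 = 1*13 + 6, so a_3 = 1.
  13 = 2*6 + 1, so a_4 = 2.
  6 = 6*1 + 0, so a_5 = 6.
so x = [3; 1, 1, 1, 2, 6].
Convergents (p_i = a_i*p_{i-1} + p_{i-2}, q_i = a_i*q_{i-1} + q_{i-2} with p_{-2}=0, p_{-1}=1, q_{-2}=1, q_{-1}=0), until the denominator exceeds 6:
  i=0: a_0=3, p_0 = 3*1 + 0 = 3, q_0 = 3*0 + 1 = 1.
  i=1: a_1=1, p_1 = 1*3 + 1 = 4, q_1 = 1*1 + 0 = 1.
  i=2: a_2=1, p_2 = 1*4 + 3 = 7, q_2 = 1*1 + 1 = 2.
  i=3: a_3=1, p_3 = 1*7 + 4 = 11, q_3 = 1*2 + 1 = 3.
  i=4: a_4=2, p_4 = 2*11 + 7 = 29, q_4 = 2*3 + 2 = 8.
q_4 = 8 > 6, so the last convergent with denominator <= 6 is p_3/q_3 = 11/3.
The closest fraction with denominator <= 6 is either p_3/q_3 or the intermediate fraction (k*p_3 + p_2)/(k*q_3 + q_2) with the largest k >= 1 whose denominator stays <= 6; these approach x as k grows, and every other convergent or intermediate fraction in range is farther away.
Largest k: floor((6 - q_2)/q_3) = floor((6 - 2)/3) = 1.
That gives (1*11 + 7)/(1*3 + 2) = 18/5.
Compare the errors: |x - 11/3| = |185*3 - 11*51|/(51*3) = 6/153, and |x - 18/5| = |185*5 - 18*51|/(51*5) = 7/255.
Cross-multiplying, 7*153 = 1071 < 1530 = 6*255, so 7/255 is smaller: the intermediate fraction 18/5 is closer to x than 11/3.

18/5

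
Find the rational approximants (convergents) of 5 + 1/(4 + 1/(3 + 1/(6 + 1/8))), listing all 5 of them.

5/1, 21/4, 68/13, 429/82, 3500/669

Using the convergent recurrence p_i = a_i*p_{i-1} + p_{i-2}, q_i = a_i*q_{i-1} + q_{i-2} with p_{-2}=0, p_{-1}=1, q_{-2}=1, q_{-1}=0:
  i=0: a_0=5, p_0 = 5*1 + 0 = 5, q_0 = 5*0 + 1 = 1.
  i=1: a_1=4, p_1 = 4*5 + 1 = 21, q_1 = 4*1 + 0 = 4.
  i=2: a_2=3, p_2 = 3*21 + 5 = 68, q_2 = 3*4 + 1 = 13.
  i=3: a_3=6, p_3 = 6*68 + 21 = 429, q_3 = 6*13 + 4 = 82.
  i=4: a_4=8, p_4 = 8*429 + 68 = 3500, q_4 = 8*82 + 13 = 669.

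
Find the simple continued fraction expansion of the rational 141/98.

Run the Euclidean algorithm on 141 and 98; the successive quotients are the partial quotients a_0, a_1, ... (each step inverts the fractional part left over by the previous one):
  141 = 1*98 + 43, so a_0 = 1.
  98 = 2*43 + 12, so a_1 = 2.
  43 = 3*12 + 7, so a_2 = 3.
  12 = 1*7 + 5, so a_3 = 1.
  7 = 1*5 + 2, so a_4 = 1.
  5 = 2*2 + 1, so a_5 = 2.
  2 = 2*1 + 0, so a_6 = 2.
The remainder reaches 0 after 7 divisions, so the expansion has 7 partial quotients, read off in order.

[1; 2, 3, 1, 1, 2, 2]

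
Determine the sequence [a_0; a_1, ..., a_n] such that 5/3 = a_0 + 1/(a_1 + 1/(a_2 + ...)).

Run the Euclidean algorithm on 5 and 3; the successive quotients are the partial quotients a_0, a_1, ... (each step inverts the fractional part left over by the previous one):
  5 = 1*3 + 2, so a_0 = 1.
  3 = 1*2 + 1, so a_1 = 1.
  2 = 2*1 + 0, so a_2 = 2.
The remainder reaches 0 after 3 divisions, so the expansion has 3 partial quotients, read off in order.

[1; 1, 2]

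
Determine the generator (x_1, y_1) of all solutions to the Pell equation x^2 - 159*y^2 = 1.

(x, y) = (1324, 105)

First expand sqrt(159) as a continued fraction. With x_i = (sqrt(159) + m_i)/d_i and (m_0, d_0) = (0, 1): a_0 = floor(sqrt(159)) = 12, since 12^2 = 144 <= 159 < 169 = 13^2.
Iterate m_{i+1} = d_i*a_i - m_i, d_{i+1} = (159 - m_{i+1}^2)/d_i, a_{i+1} = floor((a_0 + m_{i+1})/d_{i+1}):
  m_1 = 1*12 - 0 = 12, d_1 = (159 - 12^2)/1 = 15/1 = 15, a_1 = floor((12 + 12)/15) = 1.
  m_2 = 15*1 - 12 = 3, d_2 = (159 - 3^2)/15 = 150/15 = 10, a_2 = floor((12 + 3)/10) = 1.
  m_3 = 10*1 - 3 = 7, d_3 = (159 - 7^2)/10 = 110/10 = 11, a_3 = floor((12 + 7)/11) = 1.
  m_4 = 11*1 - 7 = 4, d_4 = (159 - 4^2)/11 = 143/11 = 13, a_4 = floor((12 + 4)/13) = 1.
  m_5 = 13*1 - 4 = 9, d_5 = (159 - 9^2)/13 = 78/13 = 6, a_5 = floor((12 + 9)/6) = 3.
  m_6 = 6*3 - 9 = 9, d_6 = (159 - 9^2)/6 = 78/6 = 13, a_6 = floor((12 + 9)/13) = 1.
  m_7 = 13*1 - 9 = 4, d_7 = (159 - 4^2)/13 = 143/13 = 11, a_7 = floor((12 + 4)/11) = 1.
  m_8 = 11*1 - 4 = 7, d_8 = (159 - 7^2)/11 = 110/11 = 10, a_8 = floor((12 + 7)/10) = 1.
  m_9 = 10*1 - 7 = 3, d_9 = (159 - 3^2)/10 = 150/10 = 15, a_9 = floor((12 + 3)/15) = 1.
  m_10 = 15*1 - 3 = 12, d_10 = (159 - 12^2)/15 = 15/15 = 1, a_10 = floor((12 + 12)/1) = 24.
  m_11 = 1*24 - 12 = 12, d_11 = (159 - 12^2)/1 = 15/1 = 15: (m_11, d_11) = (m_1, d_1) = (12, 15), so from here the quotients repeat a_1, ..., a_10; the period length is 10.
So sqrt(159) = [12; (1, 1, 1, 1, 3, 1, 1, 1, 1, 24)] with period length k = 10.
k is even, so the fundamental solution of x^2 - 159y^2 = 1 is (p_{k-1}, q_{k-1}) = (p_9, q_9); compute convergents through index 9.
Convergents (p_i = a_i*p_{i-1} + p_{i-2}, q_i = a_i*q_{i-1} + q_{i-2} with p_{-2}=0, p_{-1}=1, q_{-2}=1, q_{-1}=0):
  i=0: a_0=12, p_0 = 12*1 + 0 = 12, q_0 = 12*0 + 1 = 1.
  i=1: a_1=1, p_1 = 1*12 + 1 = 13, q_1 = 1*1 + 0 = 1.
  i=2: a_2=1, p_2 = 1*13 + 12 = 25, q_2 = 1*1 + 1 = 2.
  i=3: a_3=1, p_3 = 1*25 + 13 = 38, q_3 = 1*2 + 1 = 3.
  i=4: a_4=1, p_4 = 1*38 + 25 = 63, q_4 = 1*3 + 2 = 5.
  i=5: a_5=3, p_5 = 3*63 + 38 = 227, q_5 = 3*5 + 3 = 18.
  i=6: a_6=1, p_6 = 1*227 + 63 = 290, q_6 = 1*18 + 5 = 23.
  i=7: a_7=1, p_7 = 1*290 + 227 = 517, q_7 = 1*23 + 18 = 41.
  i=8: a_8=1, p_8 = 1*517 + 290 = 807, q_8 = 1*41 + 23 = 64.
  i=9: a_9=1, p_9 = 1*807 + 517 = 1324, q_9 = 1*64 + 41 = 105.
Check: 1324^2 - 159*105^2 = 1752976 - 1752975 = 1, so (x, y) = (1324, 105) solves the equation, and by the theorem it is the least positive solution.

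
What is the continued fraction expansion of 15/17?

[0; 1, 7, 2]

Run the Euclidean algorithm on 15 and 17; the successive quotients are the partial quotients a_0, a_1, ... (each step inverts the fractional part left over by the previous one):
  15 = 0*17 + 15, so a_0 = 0.
  17 = 1*15 + 2, so a_1 = 1.
  15 = 7*2 + 1, so a_2 = 7.
  2 = 2*1 + 0, so a_3 = 2.
The remainder reaches 0 after 4 divisions, so the expansion has 4 partial quotients, read off in order.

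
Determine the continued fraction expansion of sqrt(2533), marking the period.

[50; (3, 24, 1, 4, 1, 24, 3, 100)]

Write x_i = (sqrt(2533) + m_i)/d_i with (m_0, d_0) = (0, 1). a_0 = floor(sqrt(2533)) = 50, since 50^2 = 2500 <= 2533 < 2601 = 51^2.
Iterate m_{i+1} = d_i*a_i - m_i, d_{i+1} = (2533 - m_{i+1}^2)/d_i, a_{i+1} = floor((a_0 + m_{i+1})/d_{i+1}):
  m_1 = 1*50 - 0 = 50, d_1 = (2533 - 50^2)/1 = 33/1 = 33, a_1 = floor((50 + 50)/33) = 3.
  m_2 = 33*3 - 50 = 49, d_2 = (2533 - 49^2)/33 = 132/33 = 4, a_2 = floor((50 + 49)/4) = 24.
  m_3 = 4*24 - 49 = 47, d_3 = (2533 - 47^2)/4 = 324/4 = 81, a_3 = floor((50 + 47)/81) = 1.
  m_4 = 81*1 - 47 = 34, d_4 = (2533 - 34^2)/81 = 1377/81 = 17, a_4 = floor((50 + 34)/17) = 4.
  m_5 = 17*4 - 34 = 34, d_5 = (2533 - 34^2)/17 = 1377/17 = 81, a_5 = floor((50 + 34)/81) = 1.
  m_6 = 81*1 - 34 = 47, d_6 = (2533 - 47^2)/81 = 324/81 = 4, a_6 = floor((50 + 47)/4) = 24.
  m_7 = 4*24 - 47 = 49, d_7 = (2533 - 49^2)/4 = 132/4 = 33, a_7 = floor((50 + 49)/33) = 3.
  m_8 = 33*3 - 49 = 50, d_8 = (2533 - 50^2)/33 = 33/33 = 1, a_8 = floor((50 + 50)/1) = 100.
  m_9 = 1*100 - 50 = 50, d_9 = (2533 - 50^2)/1 = 33/1 = 33: (m_9, d_9) = (m_1, d_1) = (50, 33), so from here the quotients repeat a_1, ..., a_8; the period length is 8.
Hence the expansion of sqrt(2533) is a_0 = 50 followed by the repeating block 3, 24, 1, 4, 1, 24, 3, 100 (period 8).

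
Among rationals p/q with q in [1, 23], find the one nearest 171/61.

14/5

Expand x = 171/61 as a continued fraction with the Euclidean algorithm:
  171 = 2*61 + 49, so a_0 = 2.
  61 = 1*49 + 12, so a_1 = 1.
  49 = 4*12 + 1, so a_2 = 4.
  12 = 12*1 + 0, so a_3 = 12.
so x = [2; 1, 4, 12].
Convergents (p_i = a_i*p_{i-1} + p_{i-2}, q_i = a_i*q_{i-1} + q_{i-2} with p_{-2}=0, p_{-1}=1, q_{-2}=1, q_{-1}=0), until the denominator exceeds 23:
  i=0: a_0=2, p_0 = 2*1 + 0 = 2, q_0 = 2*0 + 1 = 1.
  i=1: a_1=1, p_1 = 1*2 + 1 = 3, q_1 = 1*1 + 0 = 1.
  i=2: a_2=4, p_2 = 4*3 + 2 = 14, q_2 = 4*1 + 1 = 5.
  i=3: a_3=12, p_3 = 12*14 + 3 = 171, q_3 = 12*5 + 1 = 61.
q_3 = 61 > 23, so the last convergent with denominator <= 23 is p_2/q_2 = 14/5.
The closest fraction with denominator <= 23 is either p_2/q_2 or the intermediate fraction (k*p_2 + p_1)/(k*q_2 + q_1) with the largest k >= 1 whose denominator stays <= 23; these approach x as k grows, and every other convergent or intermediate fraction in range is farther away.
Largest k: floor((23 - q_1)/q_2) = floor((23 - 1)/5) = 4.
That gives (4*14 + 3)/(4*5 + 1) = 59/21.
Compare the errors: |x - 14/5| = |171*5 - 14*61|/(61*5) = 1/305, and |x - 59/21| = |171*21 - 59*61|/(61*21) = 8/1281.
Cross-multiplying, 1*1281 = 1281 < 2440 = 8*305, so 1/305 is smaller: the convergent 14/5 is closer to x than 59/21.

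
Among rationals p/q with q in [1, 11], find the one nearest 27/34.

4/5

Expand x = 27/34 as a continued fraction with the Euclidean algorithm:
  27 = 0*34 + 27, so a_0 = 0.
  34 = 1*27 + 7, so a_1 = 1.
  27 = 3*7 + 6, so a_2 = 3.
  7 = 1*6 + 1, so a_3 = 1.
  6 = 6*1 + 0, so a_4 = 6.
so x = [0; 1, 3, 1, 6].
Convergents (p_i = a_i*p_{i-1} + p_{i-2}, q_i = a_i*q_{i-1} + q_{i-2} with p_{-2}=0, p_{-1}=1, q_{-2}=1, q_{-1}=0), until the denominator exceeds 11:
  i=0: a_0=0, p_0 = 0*1 + 0 = 0, q_0 = 0*0 + 1 = 1.
  i=1: a_1=1, p_1 = 1*0 + 1 = 1, q_1 = 1*1 + 0 = 1.
  i=2: a_2=3, p_2 = 3*1 + 0 = 3, q_2 = 3*1 + 1 = 4.
  i=3: a_3=1, p_3 = 1*3 + 1 = 4, q_3 = 1*4 + 1 = 5.
  i=4: a_4=6, p_4 = 6*4 + 3 = 27, q_4 = 6*5 + 4 = 34.
q_4 = 34 > 11, so the last convergent with denominator <= 11 is p_3/q_3 = 4/5.
The closest fraction with denominator <= 11 is either p_3/q_3 or the intermediate fraction (k*p_3 + p_2)/(k*q_3 + q_2) with the largest k >= 1 whose denominator stays <= 11; these approach x as k grows, and every other convergent or intermediate fraction in range is farther away.
Largest k: floor((11 - q_2)/q_3) = floor((11 - 4)/5) = 1.
That gives (1*4 + 3)/(1*5 + 4) = 7/9.
Compare the errors: |x - 4/5| = |27*5 - 4*34|/(34*5) = 1/170, and |x - 7/9| = |27*9 - 7*34|/(34*9) = 5/306.
Cross-multiplying, 1*306 = 306 < 850 = 5*170, so 1/170 is smaller: the convergent 4/5 is closer to x than 7/9.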